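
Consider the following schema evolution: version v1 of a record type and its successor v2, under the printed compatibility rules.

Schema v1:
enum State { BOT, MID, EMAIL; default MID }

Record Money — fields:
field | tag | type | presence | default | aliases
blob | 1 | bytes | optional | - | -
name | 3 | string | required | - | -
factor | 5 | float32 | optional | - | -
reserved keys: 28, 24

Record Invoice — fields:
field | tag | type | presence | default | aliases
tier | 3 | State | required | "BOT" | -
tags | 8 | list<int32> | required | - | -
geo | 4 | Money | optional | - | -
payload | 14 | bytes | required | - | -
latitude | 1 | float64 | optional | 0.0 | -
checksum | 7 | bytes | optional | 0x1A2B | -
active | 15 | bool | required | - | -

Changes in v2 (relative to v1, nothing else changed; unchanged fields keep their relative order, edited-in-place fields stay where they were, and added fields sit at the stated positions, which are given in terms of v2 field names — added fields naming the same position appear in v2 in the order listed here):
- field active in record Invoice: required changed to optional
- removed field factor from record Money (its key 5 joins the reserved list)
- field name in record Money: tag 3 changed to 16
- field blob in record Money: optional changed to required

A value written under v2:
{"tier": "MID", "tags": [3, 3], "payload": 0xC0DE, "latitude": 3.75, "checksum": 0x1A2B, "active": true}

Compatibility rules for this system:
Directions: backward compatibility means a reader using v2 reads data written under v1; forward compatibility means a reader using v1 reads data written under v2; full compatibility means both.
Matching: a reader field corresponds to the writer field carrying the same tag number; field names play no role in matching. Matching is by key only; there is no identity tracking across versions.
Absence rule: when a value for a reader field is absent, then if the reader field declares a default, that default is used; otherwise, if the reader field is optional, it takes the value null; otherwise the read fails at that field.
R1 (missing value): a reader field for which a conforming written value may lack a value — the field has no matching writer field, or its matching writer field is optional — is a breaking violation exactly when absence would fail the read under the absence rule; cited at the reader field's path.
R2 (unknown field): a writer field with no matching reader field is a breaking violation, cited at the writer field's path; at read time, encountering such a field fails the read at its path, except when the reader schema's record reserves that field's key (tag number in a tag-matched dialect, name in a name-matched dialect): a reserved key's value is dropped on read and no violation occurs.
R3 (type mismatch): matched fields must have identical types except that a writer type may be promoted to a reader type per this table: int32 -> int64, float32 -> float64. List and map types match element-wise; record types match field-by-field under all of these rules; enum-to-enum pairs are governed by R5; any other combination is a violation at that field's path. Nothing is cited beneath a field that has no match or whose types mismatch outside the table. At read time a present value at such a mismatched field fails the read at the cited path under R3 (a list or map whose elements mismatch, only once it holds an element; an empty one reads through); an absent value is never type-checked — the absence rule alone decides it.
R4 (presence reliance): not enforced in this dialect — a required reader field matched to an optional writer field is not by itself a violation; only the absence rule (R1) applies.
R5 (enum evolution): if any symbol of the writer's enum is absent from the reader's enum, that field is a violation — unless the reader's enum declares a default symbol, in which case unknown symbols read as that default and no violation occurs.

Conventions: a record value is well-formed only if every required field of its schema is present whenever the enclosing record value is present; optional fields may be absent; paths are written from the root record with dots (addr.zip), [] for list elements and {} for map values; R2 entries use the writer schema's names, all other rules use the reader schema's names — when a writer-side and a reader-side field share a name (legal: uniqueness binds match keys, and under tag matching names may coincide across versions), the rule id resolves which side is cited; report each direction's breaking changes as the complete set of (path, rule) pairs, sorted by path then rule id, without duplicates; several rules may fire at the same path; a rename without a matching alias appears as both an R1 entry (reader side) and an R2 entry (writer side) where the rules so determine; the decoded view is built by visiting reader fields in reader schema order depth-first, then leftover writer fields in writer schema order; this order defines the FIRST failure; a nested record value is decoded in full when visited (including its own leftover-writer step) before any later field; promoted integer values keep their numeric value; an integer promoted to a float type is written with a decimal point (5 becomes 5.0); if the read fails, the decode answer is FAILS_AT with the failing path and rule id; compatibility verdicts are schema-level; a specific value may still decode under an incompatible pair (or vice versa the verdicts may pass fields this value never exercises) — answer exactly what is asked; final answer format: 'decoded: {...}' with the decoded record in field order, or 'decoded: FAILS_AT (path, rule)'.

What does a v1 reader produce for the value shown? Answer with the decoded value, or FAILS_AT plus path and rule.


decoded: {"tier": "MID", "tags": [3, 3], "geo": null, "payload": 0xC0DE, "latitude": 3.75, "checksum": 0x1A2B, "active": true}

the writer's type comes first in each Invoice pair
migrating the Invoice value to v1:
  tier := "MID"
  tags := [3, 3]
  geo := null (missing; optional => null)
  payload := 0xC0DE
  latitude := 3.75
  checksum := 0x1A2B
  active := true
  => decoded: {"tier": "MID", "tags": [3, 3], "geo": null, "payload": 0xC0DE, "latitude": 3.75, "checksum": 0x1A2B, "active": true}
ruling out the remaining Invoice differences:
  field active in record Invoice: required changed to optional -> schema-level compatibility only; this Invoice value's decode is unchanged
  removed field factor from record Money (its key 5 joins the reserved list) -> inert under this dialect — no rule fires on Invoice and the result does not move
  field name in record Money: tag 3 changed to 16 -> schema-level compatibility only; this Invoice value's decode is unchanged
  field blob in record Money: optional changed to required -> schema-level compatibility only; this Invoice value's decode is unchanged


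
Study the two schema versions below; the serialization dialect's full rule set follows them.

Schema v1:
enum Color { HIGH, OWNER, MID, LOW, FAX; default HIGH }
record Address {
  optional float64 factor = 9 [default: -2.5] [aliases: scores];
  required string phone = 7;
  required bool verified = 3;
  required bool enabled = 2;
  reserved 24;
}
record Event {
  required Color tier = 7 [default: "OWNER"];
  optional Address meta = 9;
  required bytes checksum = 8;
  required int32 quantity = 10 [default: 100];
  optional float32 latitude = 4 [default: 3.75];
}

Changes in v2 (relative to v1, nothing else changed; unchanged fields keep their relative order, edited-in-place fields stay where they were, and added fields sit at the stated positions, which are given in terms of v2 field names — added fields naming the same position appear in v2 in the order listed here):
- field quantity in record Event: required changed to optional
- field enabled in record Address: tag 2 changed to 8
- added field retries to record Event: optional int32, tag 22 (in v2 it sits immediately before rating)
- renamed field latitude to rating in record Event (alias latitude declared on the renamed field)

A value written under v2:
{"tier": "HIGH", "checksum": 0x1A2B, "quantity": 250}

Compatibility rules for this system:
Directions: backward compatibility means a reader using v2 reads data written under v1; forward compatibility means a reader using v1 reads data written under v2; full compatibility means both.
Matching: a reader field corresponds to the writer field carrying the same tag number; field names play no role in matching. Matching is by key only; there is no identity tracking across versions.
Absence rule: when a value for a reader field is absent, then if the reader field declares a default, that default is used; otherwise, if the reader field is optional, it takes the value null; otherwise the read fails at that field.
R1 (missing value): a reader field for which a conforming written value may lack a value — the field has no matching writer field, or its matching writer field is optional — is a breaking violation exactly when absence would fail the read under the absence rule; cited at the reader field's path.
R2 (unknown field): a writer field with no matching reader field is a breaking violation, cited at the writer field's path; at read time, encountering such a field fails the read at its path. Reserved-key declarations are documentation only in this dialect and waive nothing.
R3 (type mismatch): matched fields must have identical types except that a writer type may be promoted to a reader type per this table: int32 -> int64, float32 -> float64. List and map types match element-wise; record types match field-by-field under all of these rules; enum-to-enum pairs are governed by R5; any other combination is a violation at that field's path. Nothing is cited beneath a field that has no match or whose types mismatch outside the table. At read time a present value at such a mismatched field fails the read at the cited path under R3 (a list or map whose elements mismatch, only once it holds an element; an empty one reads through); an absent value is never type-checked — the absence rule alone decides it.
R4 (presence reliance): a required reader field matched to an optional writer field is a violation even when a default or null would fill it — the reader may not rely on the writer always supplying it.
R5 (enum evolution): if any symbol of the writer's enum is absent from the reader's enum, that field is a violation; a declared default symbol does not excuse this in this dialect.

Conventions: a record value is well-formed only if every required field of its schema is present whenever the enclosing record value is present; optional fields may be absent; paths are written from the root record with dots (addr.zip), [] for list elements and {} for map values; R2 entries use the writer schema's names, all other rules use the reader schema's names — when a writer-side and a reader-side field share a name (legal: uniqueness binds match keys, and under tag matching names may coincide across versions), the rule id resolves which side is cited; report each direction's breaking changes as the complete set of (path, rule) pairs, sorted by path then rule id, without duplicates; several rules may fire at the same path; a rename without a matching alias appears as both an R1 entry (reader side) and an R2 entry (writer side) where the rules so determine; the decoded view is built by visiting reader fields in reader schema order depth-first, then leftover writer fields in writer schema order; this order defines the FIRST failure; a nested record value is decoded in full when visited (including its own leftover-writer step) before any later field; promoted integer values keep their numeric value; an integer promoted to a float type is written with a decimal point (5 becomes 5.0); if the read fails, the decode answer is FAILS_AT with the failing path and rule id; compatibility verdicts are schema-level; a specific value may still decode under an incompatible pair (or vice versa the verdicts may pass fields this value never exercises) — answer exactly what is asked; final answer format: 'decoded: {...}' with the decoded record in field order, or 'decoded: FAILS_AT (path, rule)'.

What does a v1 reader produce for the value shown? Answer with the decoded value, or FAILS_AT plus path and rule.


arrows below run writer -> reader for Event
decode walk for Event under reader schema v1:
  tier := "HIGH"
  meta := null (absent, optional -> null)
  checksum := 0x1A2B
  quantity := 250
  latitude := 3.75 (absent -> default)
  => decoded: {"tier": "HIGH", "meta": null, "checksum": 0x1A2B, "quantity": 250, "latitude": 3.75}
remaining Event differences; none change what is asked:
  field quantity in record Event: required changed to optional -> changes Event's schema-level verdicts only — the decode of this value is the same
  field enabled in record Address: tag 2 changed to 8 -> changes Event's schema-level verdicts only — the decode of this value is the same
  added field retries to record Event: optional int32, tag 22 (in v2 it sits immediately before rating) -> changes Event's schema-level verdicts only — the decode of this value is the same
  renamed field latitude to rating in record Event (alias latitude declared on the renamed field) -> inert under this dialect — no rule fires on Event and the result does not move

decoded: {"tier": "HIGH", "meta": null, "checksum": 0x1A2B, "quantity": 250, "latitude": 3.75}


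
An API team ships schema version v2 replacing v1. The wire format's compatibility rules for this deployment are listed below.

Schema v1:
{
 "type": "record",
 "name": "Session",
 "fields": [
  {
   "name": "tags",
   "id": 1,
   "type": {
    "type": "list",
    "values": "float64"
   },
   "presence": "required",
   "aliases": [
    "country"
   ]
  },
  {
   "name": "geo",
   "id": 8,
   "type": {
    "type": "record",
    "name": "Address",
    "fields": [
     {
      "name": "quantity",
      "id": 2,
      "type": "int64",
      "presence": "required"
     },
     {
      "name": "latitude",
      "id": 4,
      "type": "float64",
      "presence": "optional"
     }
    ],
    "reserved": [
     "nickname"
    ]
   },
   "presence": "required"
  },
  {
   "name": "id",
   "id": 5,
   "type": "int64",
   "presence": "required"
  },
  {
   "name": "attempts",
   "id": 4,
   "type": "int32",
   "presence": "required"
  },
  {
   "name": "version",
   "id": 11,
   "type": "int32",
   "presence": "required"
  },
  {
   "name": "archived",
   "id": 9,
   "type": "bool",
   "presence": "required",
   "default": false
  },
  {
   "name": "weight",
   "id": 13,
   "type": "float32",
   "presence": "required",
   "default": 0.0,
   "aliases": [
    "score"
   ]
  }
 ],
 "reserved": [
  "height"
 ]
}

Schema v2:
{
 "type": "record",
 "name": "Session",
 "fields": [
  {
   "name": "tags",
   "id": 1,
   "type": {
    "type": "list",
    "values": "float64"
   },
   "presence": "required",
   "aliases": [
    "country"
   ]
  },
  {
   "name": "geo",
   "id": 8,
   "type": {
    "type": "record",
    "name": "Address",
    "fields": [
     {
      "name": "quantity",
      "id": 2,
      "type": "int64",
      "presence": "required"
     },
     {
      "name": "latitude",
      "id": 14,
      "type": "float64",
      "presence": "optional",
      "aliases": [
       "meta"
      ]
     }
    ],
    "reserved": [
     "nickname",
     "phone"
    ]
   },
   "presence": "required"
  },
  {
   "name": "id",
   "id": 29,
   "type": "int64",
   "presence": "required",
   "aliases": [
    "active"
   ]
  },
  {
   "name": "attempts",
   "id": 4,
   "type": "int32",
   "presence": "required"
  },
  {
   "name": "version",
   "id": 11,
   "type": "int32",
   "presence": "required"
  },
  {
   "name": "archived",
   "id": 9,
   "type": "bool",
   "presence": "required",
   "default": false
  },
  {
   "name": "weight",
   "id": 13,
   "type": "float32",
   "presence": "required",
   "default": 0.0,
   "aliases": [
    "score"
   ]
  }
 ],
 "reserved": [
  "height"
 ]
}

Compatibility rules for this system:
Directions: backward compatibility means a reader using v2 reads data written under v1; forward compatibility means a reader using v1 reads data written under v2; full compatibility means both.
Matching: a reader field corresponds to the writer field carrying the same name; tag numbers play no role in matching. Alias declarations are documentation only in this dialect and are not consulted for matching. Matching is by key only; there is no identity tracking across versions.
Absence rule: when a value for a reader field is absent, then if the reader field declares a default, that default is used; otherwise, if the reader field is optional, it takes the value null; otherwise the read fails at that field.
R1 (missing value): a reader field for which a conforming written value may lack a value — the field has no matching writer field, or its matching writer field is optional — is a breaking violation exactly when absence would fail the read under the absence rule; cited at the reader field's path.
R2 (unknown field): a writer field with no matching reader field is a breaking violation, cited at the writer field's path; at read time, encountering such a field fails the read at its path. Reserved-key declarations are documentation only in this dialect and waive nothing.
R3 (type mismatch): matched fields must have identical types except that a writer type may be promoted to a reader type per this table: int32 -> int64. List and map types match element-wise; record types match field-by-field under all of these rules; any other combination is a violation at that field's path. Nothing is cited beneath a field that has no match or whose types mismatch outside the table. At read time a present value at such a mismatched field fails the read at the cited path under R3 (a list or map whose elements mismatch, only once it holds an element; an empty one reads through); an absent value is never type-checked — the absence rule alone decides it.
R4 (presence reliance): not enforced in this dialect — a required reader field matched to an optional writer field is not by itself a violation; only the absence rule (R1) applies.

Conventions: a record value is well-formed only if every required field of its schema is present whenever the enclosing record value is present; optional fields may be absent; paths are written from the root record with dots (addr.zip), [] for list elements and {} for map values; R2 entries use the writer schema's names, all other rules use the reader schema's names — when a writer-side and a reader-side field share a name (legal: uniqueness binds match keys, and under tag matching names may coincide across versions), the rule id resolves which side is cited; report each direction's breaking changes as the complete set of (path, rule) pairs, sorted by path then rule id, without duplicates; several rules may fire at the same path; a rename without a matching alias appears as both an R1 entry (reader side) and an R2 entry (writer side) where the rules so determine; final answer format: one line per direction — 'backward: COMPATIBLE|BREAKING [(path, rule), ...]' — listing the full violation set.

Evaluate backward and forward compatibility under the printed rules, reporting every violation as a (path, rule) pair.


backward: COMPATIBLE []; forward: COMPATIBLE []

each type pair in Session: writer, then reader
backward on Session — v2 reading data written by v1:
  list<float64> -> list<float64>, writer required: tags aligns to tags
  Address -> Address, writer required: geo aligns to geo
  int64 -> int64, writer required: id aligns to id
  int32 -> int32, writer required: attempts aligns to attempts
  int32 -> int32, writer required: version aligns to version
  bool -> bool, writer required: archived aligns to archived
  float32 -> float32, writer required: weight aligns to weight
  int64 -> int64, writer required: geo.quantity aligns to geo.quantity
  float64 -> float64, writer optional: geo.latitude aligns to geo.latitude
  nothing fires on Session: backward is COMPATIBLE
forward on Session — v1 reading data written by v2:
  list<float64> -> list<float64>, writer required: tags aligns to tags
  Address -> Address, writer required: geo aligns to geo
  int64 -> int64, writer required: id aligns to id
  int32 -> int32, writer required: attempts aligns to attempts
  int32 -> int32, writer required: version aligns to version
  bool -> bool, writer required: archived aligns to archived
  float32 -> float32, writer required: weight aligns to weight
  int64 -> int64, writer required: geo.quantity aligns to geo.quantity
  float64 -> float64, writer optional: geo.latitude aligns to geo.latitude
  nothing fires on Session: forward is COMPATIBLE


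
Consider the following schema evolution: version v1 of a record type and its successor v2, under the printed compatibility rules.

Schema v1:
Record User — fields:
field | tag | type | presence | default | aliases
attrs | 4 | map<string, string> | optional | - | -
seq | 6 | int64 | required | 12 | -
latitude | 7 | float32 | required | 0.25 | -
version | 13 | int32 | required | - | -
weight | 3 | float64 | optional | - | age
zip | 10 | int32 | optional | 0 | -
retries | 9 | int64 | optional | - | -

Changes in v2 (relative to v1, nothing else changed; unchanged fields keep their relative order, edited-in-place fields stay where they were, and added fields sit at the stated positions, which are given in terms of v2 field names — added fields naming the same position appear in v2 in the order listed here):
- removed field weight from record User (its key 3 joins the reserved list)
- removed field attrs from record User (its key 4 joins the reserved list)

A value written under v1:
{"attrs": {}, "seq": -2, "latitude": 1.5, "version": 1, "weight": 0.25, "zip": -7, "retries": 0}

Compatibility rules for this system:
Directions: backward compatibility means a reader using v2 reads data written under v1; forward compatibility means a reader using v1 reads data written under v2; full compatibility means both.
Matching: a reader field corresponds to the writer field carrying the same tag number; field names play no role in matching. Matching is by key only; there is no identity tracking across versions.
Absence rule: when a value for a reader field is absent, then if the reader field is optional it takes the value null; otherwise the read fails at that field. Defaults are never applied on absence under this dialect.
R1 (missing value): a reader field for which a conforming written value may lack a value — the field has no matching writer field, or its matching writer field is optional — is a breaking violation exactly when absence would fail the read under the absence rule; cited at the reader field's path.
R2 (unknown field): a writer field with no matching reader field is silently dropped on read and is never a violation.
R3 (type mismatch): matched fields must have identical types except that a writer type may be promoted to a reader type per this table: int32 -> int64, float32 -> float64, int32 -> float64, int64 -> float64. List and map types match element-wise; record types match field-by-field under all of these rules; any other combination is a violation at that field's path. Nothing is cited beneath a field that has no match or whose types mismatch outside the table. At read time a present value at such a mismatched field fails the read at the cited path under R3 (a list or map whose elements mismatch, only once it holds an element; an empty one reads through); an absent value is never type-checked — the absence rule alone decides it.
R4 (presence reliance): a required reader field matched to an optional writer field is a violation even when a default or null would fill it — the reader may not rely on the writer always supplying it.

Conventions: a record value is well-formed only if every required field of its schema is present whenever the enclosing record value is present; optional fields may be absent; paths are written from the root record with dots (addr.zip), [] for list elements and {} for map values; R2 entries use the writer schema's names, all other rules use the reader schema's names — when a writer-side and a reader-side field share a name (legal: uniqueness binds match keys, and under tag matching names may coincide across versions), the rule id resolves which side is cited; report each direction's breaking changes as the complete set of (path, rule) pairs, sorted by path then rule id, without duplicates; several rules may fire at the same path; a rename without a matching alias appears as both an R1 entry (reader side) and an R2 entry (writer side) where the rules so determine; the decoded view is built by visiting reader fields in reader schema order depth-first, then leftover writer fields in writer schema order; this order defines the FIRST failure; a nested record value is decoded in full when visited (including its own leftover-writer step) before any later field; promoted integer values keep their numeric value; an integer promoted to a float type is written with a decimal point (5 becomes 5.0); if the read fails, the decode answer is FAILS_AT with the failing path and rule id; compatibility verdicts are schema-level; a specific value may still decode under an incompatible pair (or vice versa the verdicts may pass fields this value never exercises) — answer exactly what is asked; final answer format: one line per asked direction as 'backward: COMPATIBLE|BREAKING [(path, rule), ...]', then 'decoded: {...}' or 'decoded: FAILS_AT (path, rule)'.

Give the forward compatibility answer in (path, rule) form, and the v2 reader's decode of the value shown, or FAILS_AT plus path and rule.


forward: COMPATIBLE []; decoded: {"seq": -2, "latitude": 1.5, "version": 1, "zip": -7, "retries": 0}

each type pair in User: writer, then reader
forward for User (reader v1, writer v2):
  attrs: no writer match
  seq <- seq (int64 -> int64, writer required)
  latitude <- latitude (float32 -> float32, writer required)
  version <- version (int32 -> int32, writer required)
  weight: no writer match
  zip <- zip (int32 -> int32, writer optional)
  retries <- retries (int64 -> int64, writer optional)
  => no violations; forward on User: COMPATIBLE
migrating the User value to v2:
  seq := -2
  latitude := 1.5
  version := 1
  zip := -7
  retries := 0
  writer attrs: unknown -> dropped
  writer weight: unknown -> dropped
  => decoded: {"seq": -2, "latitude": 1.5, "version": 1, "zip": -7, "retries": 0}


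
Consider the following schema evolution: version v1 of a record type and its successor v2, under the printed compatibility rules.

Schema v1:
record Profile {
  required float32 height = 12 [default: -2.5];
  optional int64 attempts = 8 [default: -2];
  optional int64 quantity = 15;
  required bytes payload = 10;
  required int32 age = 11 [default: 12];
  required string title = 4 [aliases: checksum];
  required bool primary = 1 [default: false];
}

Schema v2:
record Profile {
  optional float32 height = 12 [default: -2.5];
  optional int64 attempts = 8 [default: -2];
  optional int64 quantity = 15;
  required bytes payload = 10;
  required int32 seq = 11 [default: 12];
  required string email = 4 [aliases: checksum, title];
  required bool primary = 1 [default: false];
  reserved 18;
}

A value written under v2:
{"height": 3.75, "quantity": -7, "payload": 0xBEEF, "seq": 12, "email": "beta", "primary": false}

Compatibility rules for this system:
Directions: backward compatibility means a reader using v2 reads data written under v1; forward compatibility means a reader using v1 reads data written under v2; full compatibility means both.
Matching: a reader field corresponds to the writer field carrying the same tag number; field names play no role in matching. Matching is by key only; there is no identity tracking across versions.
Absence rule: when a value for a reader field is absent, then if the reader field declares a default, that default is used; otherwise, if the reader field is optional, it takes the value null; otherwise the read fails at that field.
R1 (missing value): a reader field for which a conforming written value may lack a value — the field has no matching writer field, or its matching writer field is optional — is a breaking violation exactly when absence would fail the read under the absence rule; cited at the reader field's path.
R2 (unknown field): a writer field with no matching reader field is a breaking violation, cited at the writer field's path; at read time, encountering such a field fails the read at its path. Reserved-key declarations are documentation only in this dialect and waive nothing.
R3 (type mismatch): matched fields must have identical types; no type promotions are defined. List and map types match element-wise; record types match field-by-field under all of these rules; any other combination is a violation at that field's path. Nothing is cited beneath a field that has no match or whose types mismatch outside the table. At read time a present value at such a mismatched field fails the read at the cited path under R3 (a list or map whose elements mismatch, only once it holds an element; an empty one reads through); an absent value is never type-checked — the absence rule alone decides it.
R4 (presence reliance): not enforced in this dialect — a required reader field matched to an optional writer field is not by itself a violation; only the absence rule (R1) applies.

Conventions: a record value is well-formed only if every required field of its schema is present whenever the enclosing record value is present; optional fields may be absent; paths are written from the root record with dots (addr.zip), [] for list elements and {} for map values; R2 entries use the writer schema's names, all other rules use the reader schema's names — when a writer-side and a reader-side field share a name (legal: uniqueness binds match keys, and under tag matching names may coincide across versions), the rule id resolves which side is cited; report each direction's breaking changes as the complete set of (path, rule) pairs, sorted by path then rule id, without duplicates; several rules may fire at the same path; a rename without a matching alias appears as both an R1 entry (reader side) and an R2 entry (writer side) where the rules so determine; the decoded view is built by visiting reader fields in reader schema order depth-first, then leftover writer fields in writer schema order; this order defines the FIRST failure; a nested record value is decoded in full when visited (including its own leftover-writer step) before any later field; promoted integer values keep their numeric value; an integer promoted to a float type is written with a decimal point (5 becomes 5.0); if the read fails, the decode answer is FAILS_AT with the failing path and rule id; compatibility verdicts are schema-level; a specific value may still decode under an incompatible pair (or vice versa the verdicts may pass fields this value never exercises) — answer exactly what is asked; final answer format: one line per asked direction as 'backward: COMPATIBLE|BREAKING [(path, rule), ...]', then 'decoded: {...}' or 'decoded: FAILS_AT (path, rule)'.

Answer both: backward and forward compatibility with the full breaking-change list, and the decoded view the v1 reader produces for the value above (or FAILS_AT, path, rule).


in Profile below, arrows point writer -> reader
backward for Profile (reader v2, writer v1):
  float32 -> float32, writer required: height aligns to height
  int64 -> int64, writer optional: attempts aligns to attempts
  int64 -> int64, writer optional: quantity aligns to quantity
  bytes -> bytes, writer required: payload aligns to payload
  int32 -> int32, writer required: seq aligns to age
  string -> string, writer required: email aligns to title
  bool -> bool, writer required: primary aligns to primary
  nothing fires on Profile: backward is COMPATIBLE
forward for Profile (reader v1, writer v2):
  float32 -> float32, writer optional: height aligns to height
  int64 -> int64, writer optional: attempts aligns to attempts
  int64 -> int64, writer optional: quantity aligns to quantity
  bytes -> bytes, writer required: payload aligns to payload
  int32 -> int32, writer required: age aligns to seq
  string -> string, writer required: title aligns to email
  bool -> bool, writer required: primary aligns to primary
  nothing fires on Profile: forward is COMPATIBLE
decoding the Profile value with the v1 reader:
  height := 3.75
  attempts := -2 (absent -> default)
  quantity := -7
  payload := 0xBEEF
  age := 12 (from writer seq)
  title := "beta" (from writer email)
  primary := false
  => decoded: {"height": 3.75, "attempts": -2, "quantity": -7, "payload": 0xBEEF, "age": 12, "title": "beta", "primary": false}

backward: COMPATIBLE []; forward: COMPATIBLE []; decoded: {"height": 3.75, "attempts": -2, "quantity": -7, "payload": 0xBEEF, "age": 12, "title": "beta", "primary": false}


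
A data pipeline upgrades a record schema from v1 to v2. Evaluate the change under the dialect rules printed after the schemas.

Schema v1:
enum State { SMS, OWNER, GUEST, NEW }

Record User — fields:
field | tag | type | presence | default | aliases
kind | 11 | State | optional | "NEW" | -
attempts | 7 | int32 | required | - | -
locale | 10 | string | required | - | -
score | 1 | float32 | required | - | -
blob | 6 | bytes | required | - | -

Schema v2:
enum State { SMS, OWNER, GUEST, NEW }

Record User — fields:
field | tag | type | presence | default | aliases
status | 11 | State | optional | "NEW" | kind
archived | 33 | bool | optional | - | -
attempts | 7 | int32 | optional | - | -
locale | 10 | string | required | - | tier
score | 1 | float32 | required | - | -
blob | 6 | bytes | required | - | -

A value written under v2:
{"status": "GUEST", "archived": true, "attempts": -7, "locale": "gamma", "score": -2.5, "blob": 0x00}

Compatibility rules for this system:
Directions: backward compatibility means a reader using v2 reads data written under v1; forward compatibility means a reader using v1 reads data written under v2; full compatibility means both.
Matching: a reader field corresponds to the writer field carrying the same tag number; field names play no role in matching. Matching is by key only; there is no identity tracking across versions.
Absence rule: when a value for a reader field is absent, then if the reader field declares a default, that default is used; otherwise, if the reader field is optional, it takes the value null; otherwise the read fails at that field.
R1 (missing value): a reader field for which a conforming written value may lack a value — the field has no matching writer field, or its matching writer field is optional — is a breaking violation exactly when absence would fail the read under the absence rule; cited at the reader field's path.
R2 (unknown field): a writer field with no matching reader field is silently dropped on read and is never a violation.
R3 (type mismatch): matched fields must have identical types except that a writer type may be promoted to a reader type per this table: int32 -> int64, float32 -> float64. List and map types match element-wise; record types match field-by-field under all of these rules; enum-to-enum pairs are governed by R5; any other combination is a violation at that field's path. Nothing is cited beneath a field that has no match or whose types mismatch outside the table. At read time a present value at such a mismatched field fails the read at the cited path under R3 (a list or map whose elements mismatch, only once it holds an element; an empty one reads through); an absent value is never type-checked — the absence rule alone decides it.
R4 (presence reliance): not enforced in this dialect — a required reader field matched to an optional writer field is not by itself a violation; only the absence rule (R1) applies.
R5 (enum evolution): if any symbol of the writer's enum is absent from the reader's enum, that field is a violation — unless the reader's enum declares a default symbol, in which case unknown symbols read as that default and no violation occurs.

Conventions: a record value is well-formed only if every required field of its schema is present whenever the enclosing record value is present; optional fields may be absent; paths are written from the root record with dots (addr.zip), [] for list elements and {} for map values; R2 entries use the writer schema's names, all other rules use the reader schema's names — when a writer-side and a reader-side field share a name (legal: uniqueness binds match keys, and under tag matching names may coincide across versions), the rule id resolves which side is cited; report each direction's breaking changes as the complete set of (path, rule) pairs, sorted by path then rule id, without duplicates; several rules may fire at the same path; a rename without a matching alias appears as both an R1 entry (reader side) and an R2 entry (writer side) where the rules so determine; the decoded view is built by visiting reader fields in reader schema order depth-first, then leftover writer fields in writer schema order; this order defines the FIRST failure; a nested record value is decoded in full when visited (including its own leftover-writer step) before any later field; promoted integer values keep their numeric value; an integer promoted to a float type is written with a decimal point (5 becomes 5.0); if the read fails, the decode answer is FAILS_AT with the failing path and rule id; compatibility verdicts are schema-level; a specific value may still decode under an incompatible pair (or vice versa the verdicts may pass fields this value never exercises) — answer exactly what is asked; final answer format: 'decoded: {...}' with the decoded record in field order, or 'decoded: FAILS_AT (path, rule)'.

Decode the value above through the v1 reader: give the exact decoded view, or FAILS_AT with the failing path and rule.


decoded: {"kind": "GUEST", "attempts": -7, "locale": "gamma", "score": -2.5, "blob": 0x00}

the writer's type comes first in each User pair
decode (reader v1):
  kind := "GUEST" (from writer status)
  attempts := -7
  locale := "gamma"
  score := -2.5
  blob := 0x00
  writer archived: unknown -> dropped
  => decoded: {"kind": "GUEST", "attempts": -7, "locale": "gamma", "score": -2.5, "blob": 0x00}
the rest of the User diff is inert for this question:
  field attempts in record User: required changed to optional -> shifts the User verdicts, not this decode
  added field archived to record User: optional bool, tag 33 (in v2 it sits immediately before attempts) -> fires no rule on User under this dialect and leaves the result unchanged
  renamed field kind to status in record User (alias kind declared on the renamed field) -> fires no rule on User under this dialect and leaves the result unchanged


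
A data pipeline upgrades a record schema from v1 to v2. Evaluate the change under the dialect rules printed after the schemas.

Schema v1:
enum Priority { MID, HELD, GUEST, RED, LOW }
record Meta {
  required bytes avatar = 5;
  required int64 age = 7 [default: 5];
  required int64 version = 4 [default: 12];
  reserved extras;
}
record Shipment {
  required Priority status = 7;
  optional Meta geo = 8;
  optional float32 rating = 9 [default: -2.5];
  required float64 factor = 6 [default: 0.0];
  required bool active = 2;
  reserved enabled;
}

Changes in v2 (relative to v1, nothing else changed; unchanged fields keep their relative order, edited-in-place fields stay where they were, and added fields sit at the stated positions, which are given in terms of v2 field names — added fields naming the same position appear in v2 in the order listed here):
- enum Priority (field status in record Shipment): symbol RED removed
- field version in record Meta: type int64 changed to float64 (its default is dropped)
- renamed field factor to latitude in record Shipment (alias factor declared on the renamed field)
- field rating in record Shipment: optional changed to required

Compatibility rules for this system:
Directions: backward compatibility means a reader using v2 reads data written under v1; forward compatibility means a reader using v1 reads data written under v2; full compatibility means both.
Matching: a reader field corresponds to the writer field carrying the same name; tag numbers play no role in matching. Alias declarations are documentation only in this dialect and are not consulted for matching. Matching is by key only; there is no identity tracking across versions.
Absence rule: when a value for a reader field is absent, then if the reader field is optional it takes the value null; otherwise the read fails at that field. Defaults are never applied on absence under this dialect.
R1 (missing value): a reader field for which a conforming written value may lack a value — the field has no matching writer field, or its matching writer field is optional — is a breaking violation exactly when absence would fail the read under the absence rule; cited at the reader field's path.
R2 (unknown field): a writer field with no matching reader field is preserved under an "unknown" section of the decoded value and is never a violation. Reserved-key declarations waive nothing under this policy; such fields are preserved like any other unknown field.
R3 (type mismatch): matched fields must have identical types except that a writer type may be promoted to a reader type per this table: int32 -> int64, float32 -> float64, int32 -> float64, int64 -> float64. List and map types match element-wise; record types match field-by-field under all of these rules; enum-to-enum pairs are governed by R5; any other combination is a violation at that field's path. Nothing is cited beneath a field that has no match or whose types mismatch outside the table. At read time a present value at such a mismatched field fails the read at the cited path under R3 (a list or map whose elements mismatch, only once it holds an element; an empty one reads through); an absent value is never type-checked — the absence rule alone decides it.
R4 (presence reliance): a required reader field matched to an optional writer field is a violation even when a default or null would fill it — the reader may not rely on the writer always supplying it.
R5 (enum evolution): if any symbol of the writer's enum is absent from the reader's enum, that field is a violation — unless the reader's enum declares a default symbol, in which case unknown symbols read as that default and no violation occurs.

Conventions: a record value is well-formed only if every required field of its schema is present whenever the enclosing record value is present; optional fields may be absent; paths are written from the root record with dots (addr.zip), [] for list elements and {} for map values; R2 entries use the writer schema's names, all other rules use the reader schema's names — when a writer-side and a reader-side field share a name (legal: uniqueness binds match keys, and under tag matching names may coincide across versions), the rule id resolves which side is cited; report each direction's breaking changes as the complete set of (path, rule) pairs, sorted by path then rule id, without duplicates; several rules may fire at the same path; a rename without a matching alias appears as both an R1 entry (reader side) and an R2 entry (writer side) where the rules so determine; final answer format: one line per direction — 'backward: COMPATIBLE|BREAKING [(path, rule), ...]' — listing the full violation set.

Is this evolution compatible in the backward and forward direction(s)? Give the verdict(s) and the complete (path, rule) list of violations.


backward: BREAKING [(latitude, R1), (rating, R1), (rating, R4), (status, R5)]; forward: BREAKING [(factor, R1), (geo.version, R3)]

arrows below run writer -> reader for Shipment
backward for Shipment (reader v2, writer v1):
  status: paired with writer status (Priority -> Priority; writer required)
  geo: paired with writer geo (Meta -> Meta; writer optional)
  rating: paired with writer rating (float32 -> float32; writer optional)
  latitude has no writer counterpart
  active: paired with writer active (bool -> bool; writer required)
  writer factor: unknown to reader
  geo.avatar: paired with writer geo.avatar (bytes -> bytes; writer required)
  geo.age: paired with writer geo.age (int64 -> int64; writer required)
  geo.version: paired with writer geo.version (int64 -> float64; writer required)
  R1 fires at latitude
  R1 fires at rating
  R4 fires at rating
  R5 fires at status
  => backward verdict for Shipment: BREAKING, 4 violation(s)
forward for Shipment (reader v1, writer v2):
  status: paired with writer status (Priority -> Priority; writer required)
  geo: paired with writer geo (Meta -> Meta; writer optional)
  rating: paired with writer rating (float32 -> float32; writer required)
  factor has no writer counterpart
  active: paired with writer active (bool -> bool; writer required)
  writer latitude: unknown to reader
  geo.avatar: paired with writer geo.avatar (bytes -> bytes; writer required)
  geo.age: paired with writer geo.age (int64 -> int64; writer required)
  geo.version: paired with writer geo.version (float64 -> int64; writer required)
  R1 fires at factor
  R3 fires at geo.version
  => forward verdict for Shipment: BREAKING, 2 violation(s)
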